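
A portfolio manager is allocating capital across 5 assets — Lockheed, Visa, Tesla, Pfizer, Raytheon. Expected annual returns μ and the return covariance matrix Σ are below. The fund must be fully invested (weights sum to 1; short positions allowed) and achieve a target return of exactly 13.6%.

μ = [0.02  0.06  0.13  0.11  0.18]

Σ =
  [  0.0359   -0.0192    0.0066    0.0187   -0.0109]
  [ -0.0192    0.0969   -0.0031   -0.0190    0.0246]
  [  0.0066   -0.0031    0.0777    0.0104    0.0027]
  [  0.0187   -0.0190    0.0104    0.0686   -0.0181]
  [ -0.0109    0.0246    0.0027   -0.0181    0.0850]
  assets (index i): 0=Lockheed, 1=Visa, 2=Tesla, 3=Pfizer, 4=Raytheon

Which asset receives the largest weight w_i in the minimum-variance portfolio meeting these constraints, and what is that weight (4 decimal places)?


Raytheon (0.3788)

x=Σ⁻¹μ = [0.2139  0.5083  1.3073  2.1233  2.4086]
y=Σ⁻¹𝟙 = [32.4975  16.0039  8.6056  12.4558  13.6793]
a=μᵀx=0.871830  b=𝟙ᵀx=6.561326  c=𝟙ᵀy=83.242076  D=ac−b²=29.521943
λ₁=(c·0.136−b)/D = (83.242076·0.136−6.561326)/29.521943 = 0.161222
λ₂=(a−b·0.136)/D = (0.871830−6.561326·0.136)/29.521943 = -0.000695
w* = 0.161222·x + -0.000695·y:
  w_0 = 0.161222·0.2139 + -0.000695·32.4975 = 0.0119  (Lockheed)
  w_1 = 0.161222·0.5083 + -0.000695·16.0039 = 0.0708  (Visa)
  w_2 = 0.161222·1.3073 + -0.000695·8.6056 = 0.2048  (Tesla)
  w_3 = 0.161222·2.1233 + -0.000695·12.4558 = 0.3337  (Pfizer)
  w_4 = 0.161222·2.4086 + -0.000695·13.6793 = 0.3788  (Raytheon)
Σw_i=1.0000  μᵀw=0.1360
σ²=wᵀΣw=λ₁·μ_p+λ₂ = 0.161222·0.136 + -0.000695 = 0.021231 ≈ 0.0212


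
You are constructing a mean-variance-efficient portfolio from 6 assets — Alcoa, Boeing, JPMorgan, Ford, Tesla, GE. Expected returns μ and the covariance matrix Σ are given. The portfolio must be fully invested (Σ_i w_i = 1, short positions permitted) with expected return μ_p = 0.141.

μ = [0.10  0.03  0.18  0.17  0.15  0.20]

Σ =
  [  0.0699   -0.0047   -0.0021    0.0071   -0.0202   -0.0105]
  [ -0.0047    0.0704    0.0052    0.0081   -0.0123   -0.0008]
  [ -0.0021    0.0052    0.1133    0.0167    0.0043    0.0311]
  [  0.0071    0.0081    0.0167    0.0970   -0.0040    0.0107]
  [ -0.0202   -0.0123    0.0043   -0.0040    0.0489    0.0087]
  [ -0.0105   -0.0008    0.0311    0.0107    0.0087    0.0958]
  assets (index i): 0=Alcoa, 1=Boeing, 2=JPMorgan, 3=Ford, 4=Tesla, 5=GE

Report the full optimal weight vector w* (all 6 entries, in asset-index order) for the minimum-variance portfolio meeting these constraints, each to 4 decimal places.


0.2343  0.0750  0.0709  0.1171  0.3579  0.1448

g=Σ⁻¹μ = [2.8895  1.1817  0.7869  1.3056  4.3074  1.6218]
h=Σ⁻¹𝟙 = [26.7233  21.2737  3.7417  6.4743  35.5499  8.3788]
a=μᵀg=1.658471  b=𝟙ᵀg=12.092923  c=𝟙ᵀh=102.141717  D=ac−b²=23.160342
λ₁=(c·0.141−b)/D = (102.141717·0.141−12.092923)/23.160342 = 0.099699
λ₂=(a−b·0.141)/D = (1.658471−12.092923·0.141)/23.160342 = -0.002013
w* = 0.099699·g + -0.002013·h:
  w_0 = 0.099699·2.8895 + -0.002013·26.7233 = 0.2343  (Alcoa)
  w_1 = 0.099699·1.1817 + -0.002013·21.2737 = 0.0750  (Boeing)
  w_2 = 0.099699·0.7869 + -0.002013·3.7417 = 0.0709  (JPMorgan)
  w_3 = 0.099699·1.3056 + -0.002013·6.4743 = 0.1171  (Ford)
  w_4 = 0.099699·4.3074 + -0.002013·35.5499 = 0.3579  (Tesla)
  w_5 = 0.099699·1.6218 + -0.002013·8.3788 = 0.1448  (GE)
Σw_i=1.0000  μᵀw=0.1410
σ²=wᵀΣw=λ₁·μ_p+λ₂ = 0.099699·0.141 + -0.002013 = 0.012044 ≈ 0.0120


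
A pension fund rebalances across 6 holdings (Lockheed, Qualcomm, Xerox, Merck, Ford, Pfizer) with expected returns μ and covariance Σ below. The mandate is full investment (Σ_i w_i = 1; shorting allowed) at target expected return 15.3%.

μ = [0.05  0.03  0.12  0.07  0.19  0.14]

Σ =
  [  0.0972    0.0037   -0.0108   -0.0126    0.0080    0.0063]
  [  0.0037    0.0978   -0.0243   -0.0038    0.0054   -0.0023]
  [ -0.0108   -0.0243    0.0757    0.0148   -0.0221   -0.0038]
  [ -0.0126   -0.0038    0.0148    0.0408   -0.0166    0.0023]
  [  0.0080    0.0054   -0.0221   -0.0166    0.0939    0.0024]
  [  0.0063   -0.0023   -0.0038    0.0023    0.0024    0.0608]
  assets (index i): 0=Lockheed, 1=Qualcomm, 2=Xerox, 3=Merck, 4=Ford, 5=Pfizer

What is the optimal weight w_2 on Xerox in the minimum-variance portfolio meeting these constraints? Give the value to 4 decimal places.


0.2823

x=Σ⁻¹μ = [0.6549  0.8776  2.4807  2.1209  2.8189  2.2315]
y=Σ⁻¹𝟙 = [13.2782  15.2683  20.3710  29.2013  18.2112  15.0988]
a=μᵀx=1.353223  b=𝟙ᵀx=11.184521  c=𝟙ᵀy=111.428705  D=ac−b²=25.694435
λ₁=(c·0.153−b)/D = (111.428705·0.153−11.184521)/25.694435 = 0.228223
λ₂=(a−b·0.153)/D = (1.353223−11.184521·0.153)/25.694435 = -0.013933
w* = 0.228223·x + -0.013933·y:
  w_0 = 0.228223·0.6549 + -0.013933·13.2782 = -0.0355  (Lockheed)
  w_1 = 0.228223·0.8776 + -0.013933·15.2683 = -0.0125  (Qualcomm)
  w_2 = 0.228223·2.4807 + -0.013933·20.3710 = 0.2823  (Xerox)
  w_3 = 0.228223·2.1209 + -0.013933·29.2013 = 0.0772  (Merck)
  w_4 = 0.228223·2.8189 + -0.013933·18.2112 = 0.3896  (Ford)
  w_5 = 0.228223·2.2315 + -0.013933·15.0988 = 0.2989  (Pfizer)
Σw_i=1.0000  μᵀw=0.1530
σ²=wᵀΣw=λ₁·μ_p+λ₂ = 0.228223·0.153 + -0.013933 = 0.020985 ≈ 0.0210


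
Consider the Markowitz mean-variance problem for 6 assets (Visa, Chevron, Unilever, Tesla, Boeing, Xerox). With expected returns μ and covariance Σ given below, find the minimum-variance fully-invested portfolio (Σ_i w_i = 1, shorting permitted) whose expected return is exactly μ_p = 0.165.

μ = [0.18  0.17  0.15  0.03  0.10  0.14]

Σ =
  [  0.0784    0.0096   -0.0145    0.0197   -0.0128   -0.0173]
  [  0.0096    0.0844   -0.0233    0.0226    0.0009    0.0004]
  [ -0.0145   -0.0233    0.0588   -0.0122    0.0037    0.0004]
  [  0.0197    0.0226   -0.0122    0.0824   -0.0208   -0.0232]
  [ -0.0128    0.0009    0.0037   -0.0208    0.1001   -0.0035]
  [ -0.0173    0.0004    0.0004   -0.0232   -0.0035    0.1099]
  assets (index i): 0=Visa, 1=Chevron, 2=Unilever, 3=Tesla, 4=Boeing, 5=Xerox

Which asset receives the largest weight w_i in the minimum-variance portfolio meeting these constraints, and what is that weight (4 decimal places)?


g=Σ⁻¹μ = [3.3337  2.7411  4.4327  0.3511  1.3759  1.8905]
h=Σ⁻¹𝟙 = [18.2989  13.0755  29.1194  16.7804  15.1771  15.8519]
a=μᵀg=2.143737  b=𝟙ᵀg=14.124938  c=𝟙ᵀh=108.303259  D=ac−b²=32.659830
λ₁=(c·0.165−b)/D = (108.303259·0.165−14.124938)/32.659830 = 0.114670
λ₂=(a−b·0.165)/D = (2.143737−14.124938·0.165)/32.659830 = -0.005722
w* = 0.114670·g + -0.005722·h:
  w_0 = 0.114670·3.3337 + -0.005722·18.2989 = 0.2776  (Visa)
  w_1 = 0.114670·2.7411 + -0.005722·13.0755 = 0.2395  (Chevron)
  w_2 = 0.114670·4.4327 + -0.005722·29.1194 = 0.3417  (Unilever)
  w_3 = 0.114670·0.3511 + -0.005722·16.7804 = -0.0558  (Tesla)
  w_4 = 0.114670·1.3759 + -0.005722·15.1771 = 0.0709  (Boeing)
  w_5 = 0.114670·1.8905 + -0.005722·15.8519 = 0.1261  (Xerox)
Σw_i=1.0000  μᵀw=0.1650
σ²=wᵀΣw=λ₁·μ_p+λ₂ = 0.114670·0.165 + -0.005722 = 0.013199 ≈ 0.0132

Unilever (0.3417)


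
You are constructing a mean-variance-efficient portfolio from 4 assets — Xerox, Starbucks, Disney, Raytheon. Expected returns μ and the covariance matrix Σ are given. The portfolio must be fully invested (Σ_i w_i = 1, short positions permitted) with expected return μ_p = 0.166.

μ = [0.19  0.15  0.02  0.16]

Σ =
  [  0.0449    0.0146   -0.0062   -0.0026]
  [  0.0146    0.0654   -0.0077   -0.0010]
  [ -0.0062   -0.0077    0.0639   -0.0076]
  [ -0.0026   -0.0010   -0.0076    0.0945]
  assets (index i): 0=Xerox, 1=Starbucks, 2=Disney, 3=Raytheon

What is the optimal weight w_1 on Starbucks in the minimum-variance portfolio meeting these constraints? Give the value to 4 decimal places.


0.1787

u=Σ⁻¹μ = [3.9877  1.5639  1.1154  1.9091]
v=Σ⁻¹𝟙 = [21.6420  13.1156  20.8753  12.9951]
a=μᵀu=1.320002  b=𝟙ᵀu=8.576049  c=𝟙ᵀv=68.628067  D=ac−b²=17.040587
λ₁=(c·0.166−b)/D = (68.628067·0.166−8.576049)/17.040587 = 0.165265
λ₂=(a−b·0.166)/D = (1.320002−8.576049·0.166)/17.040587 = -0.006081
w* = 0.165265·u + -0.006081·v:
  w_0 = 0.165265·3.9877 + -0.006081·21.6420 = 0.5274  (Xerox)
  w_1 = 0.165265·1.5639 + -0.006081·13.1156 = 0.1787  (Starbucks)
  w_2 = 0.165265·1.1154 + -0.006081·20.8753 = 0.0574  (Disney)
  w_3 = 0.165265·1.9091 + -0.006081·12.9951 = 0.2365  (Raytheon)
Σw_i=1.0000  μᵀw=0.1660
σ²=wᵀΣw=λ₁·μ_p+λ₂ = 0.165265·0.166 + -0.006081 = 0.021353 ≈ 0.0214


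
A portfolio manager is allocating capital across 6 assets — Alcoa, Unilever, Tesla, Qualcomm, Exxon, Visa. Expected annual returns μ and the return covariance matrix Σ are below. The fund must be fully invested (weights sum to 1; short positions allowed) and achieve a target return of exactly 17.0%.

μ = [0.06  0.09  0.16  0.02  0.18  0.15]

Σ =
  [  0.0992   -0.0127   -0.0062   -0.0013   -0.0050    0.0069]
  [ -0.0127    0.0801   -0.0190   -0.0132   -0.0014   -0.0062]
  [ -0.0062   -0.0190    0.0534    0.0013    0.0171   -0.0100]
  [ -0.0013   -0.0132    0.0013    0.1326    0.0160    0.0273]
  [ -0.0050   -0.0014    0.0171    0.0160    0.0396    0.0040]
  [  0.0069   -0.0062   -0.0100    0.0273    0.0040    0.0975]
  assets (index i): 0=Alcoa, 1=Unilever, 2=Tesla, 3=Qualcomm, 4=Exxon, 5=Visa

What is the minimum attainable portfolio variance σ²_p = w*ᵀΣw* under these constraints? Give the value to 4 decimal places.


0.0189

x=Σ⁻¹μ = [1.1159  2.1908  3.1945  -0.4528  3.3739  1.9148]
y=Σ⁻¹𝟙 = [14.6478  23.1443  26.4622  5.8485  12.9955  11.2349]
a=μᵀx=1.660721  b=𝟙ᵀx=11.337197  c=𝟙ᵀy=94.333091  D=ac−b²=28.128885
λ₁=(c·0.170−b)/D = (94.333091·0.170−11.337197)/28.128885 = 0.167068
λ₂=(a−b·0.170)/D = (1.660721−11.337197·0.170)/28.128885 = -0.009478
w* = 0.167068·x + -0.009478·y:
  w_0 = 0.167068·1.1159 + -0.009478·14.6478 = 0.0476  (Alcoa)
  w_1 = 0.167068·2.1908 + -0.009478·23.1443 = 0.1467  (Unilever)
  w_2 = 0.167068·3.1945 + -0.009478·26.4622 = 0.2829  (Tesla)
  w_3 = 0.167068·-0.4528 + -0.009478·5.8485 = -0.1311  (Qualcomm)
  w_4 = 0.167068·3.3739 + -0.009478·12.9955 = 0.4405  (Exxon)
  w_5 = 0.167068·1.9148 + -0.009478·11.2349 = 0.2134  (Visa)
Σw_i=1.0000  μᵀw=0.1700
σ²=wᵀΣw=λ₁·μ_p+λ₂ = 0.167068·0.170 + -0.009478 = 0.018924 ≈ 0.0189


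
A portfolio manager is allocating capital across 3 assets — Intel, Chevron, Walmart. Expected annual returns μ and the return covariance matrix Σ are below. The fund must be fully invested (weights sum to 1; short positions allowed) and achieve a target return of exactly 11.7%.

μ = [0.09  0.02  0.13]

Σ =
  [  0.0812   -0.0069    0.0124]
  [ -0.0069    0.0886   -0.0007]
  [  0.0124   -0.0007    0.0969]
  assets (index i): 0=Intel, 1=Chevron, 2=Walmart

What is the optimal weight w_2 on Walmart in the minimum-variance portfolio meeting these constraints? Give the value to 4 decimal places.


g=Σ⁻¹μ = [0.9480  0.3092  1.2225]
h=Σ⁻¹𝟙 = [12.0049  12.2917  8.8725]
a=μᵀg=0.250428  b=𝟙ᵀg=2.479694  c=𝟙ᵀh=33.169033  D=ac−b²=2.157567
λ₁=(c·0.117−b)/D = (33.169033·0.117−2.479694)/2.157567 = 0.649381
λ₂=(a−b·0.117)/D = (0.250428−2.479694·0.117)/2.157567 = -0.018399
w* = 0.649381·g + -0.018399·h:
  w_0 = 0.649381·0.9480 + -0.018399·12.0049 = 0.3947  (Intel)
  w_1 = 0.649381·0.3092 + -0.018399·12.2917 = -0.0254  (Chevron)
  w_2 = 0.649381·1.2225 + -0.018399·8.8725 = 0.6306  (Walmart)
Σw_i=1.0000  μᵀw=0.1170
σ²=wᵀΣw=λ₁·μ_p+λ₂ = 0.649381·0.117 + -0.018399 = 0.057579 ≈ 0.0576

0.6306


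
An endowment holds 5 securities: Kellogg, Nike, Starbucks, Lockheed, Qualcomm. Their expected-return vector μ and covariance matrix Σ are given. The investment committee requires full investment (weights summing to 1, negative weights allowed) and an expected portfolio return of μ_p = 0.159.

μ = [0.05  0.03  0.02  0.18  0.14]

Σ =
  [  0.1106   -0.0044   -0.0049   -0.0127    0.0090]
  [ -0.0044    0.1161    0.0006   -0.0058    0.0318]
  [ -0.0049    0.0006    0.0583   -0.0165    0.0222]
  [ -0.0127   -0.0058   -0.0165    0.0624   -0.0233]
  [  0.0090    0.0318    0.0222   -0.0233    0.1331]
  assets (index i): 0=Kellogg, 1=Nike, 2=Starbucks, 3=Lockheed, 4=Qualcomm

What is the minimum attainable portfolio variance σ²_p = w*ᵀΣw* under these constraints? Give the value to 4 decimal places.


0.0274

u=Σ⁻¹μ = [0.8176  0.0663  0.9331  3.8646  1.5016]
v=Σ⁻¹𝟙 = [13.2281  8.9146  24.0266  27.9034  5.3660]
a=μᵀu=0.967386  b=𝟙ᵀu=7.183226  c=𝟙ᵀv=79.438715  D=ac−b²=25.249162
λ₁=(c·0.159−b)/D = (79.438715·0.159−7.183226)/25.249162 = 0.215751
λ₂=(a−b·0.159)/D = (0.967386−7.183226·0.159)/25.249162 = -0.006921
w* = 0.215751·u + -0.006921·v:
  w_0 = 0.215751·0.8176 + -0.006921·13.2281 = 0.0849  (Kellogg)
  w_1 = 0.215751·0.0663 + -0.006921·8.9146 = -0.0474  (Nike)
  w_2 = 0.215751·0.9331 + -0.006921·24.0266 = 0.0350  (Starbucks)
  w_3 = 0.215751·3.8646 + -0.006921·27.9034 = 0.6407  (Lockheed)
  w_4 = 0.215751·1.5016 + -0.006921·5.3660 = 0.2868  (Qualcomm)
Σw_i=1.0000  μᵀw=0.1590
σ²=wᵀΣw=λ₁·μ_p+λ₂ = 0.215751·0.159 + -0.006921 = 0.027383 ≈ 0.0274


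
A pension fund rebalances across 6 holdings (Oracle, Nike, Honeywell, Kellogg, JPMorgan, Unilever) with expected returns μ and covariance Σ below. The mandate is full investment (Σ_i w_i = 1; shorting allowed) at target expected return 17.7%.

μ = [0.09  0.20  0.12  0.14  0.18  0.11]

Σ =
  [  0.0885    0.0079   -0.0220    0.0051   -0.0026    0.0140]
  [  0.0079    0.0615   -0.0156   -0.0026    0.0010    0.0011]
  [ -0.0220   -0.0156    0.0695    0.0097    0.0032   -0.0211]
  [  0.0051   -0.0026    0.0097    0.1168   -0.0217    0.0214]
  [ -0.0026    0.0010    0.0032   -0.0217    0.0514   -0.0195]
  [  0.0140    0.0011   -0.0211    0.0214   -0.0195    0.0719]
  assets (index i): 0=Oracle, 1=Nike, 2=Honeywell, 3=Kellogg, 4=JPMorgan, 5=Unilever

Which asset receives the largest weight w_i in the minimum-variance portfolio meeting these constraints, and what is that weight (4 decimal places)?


JPMorgan (0.3923)

p=Σ⁻¹μ = [1.1025  3.9221  3.5414  1.2799  5.0465  3.2822]
q=Σ⁻¹𝟙 = [12.9588  21.2033  28.6445  7.0786  30.6421  25.6702]
a=μᵀp=2.757207  b=𝟙ᵀp=18.174594  c=𝟙ᵀq=126.197508  D=ac−b²=17.636814
λ₁=(c·0.177−b)/D = (126.197508·0.177−18.174594)/17.636814 = 0.236004
λ₂=(a−b·0.177)/D = (2.757207−18.174594·0.177)/17.636814 = -0.026065
w* = 0.236004·p + -0.026065·q:
  w_0 = 0.236004·1.1025 + -0.026065·12.9588 = -0.0776  (Oracle)
  w_1 = 0.236004·3.9221 + -0.026065·21.2033 = 0.3730  (Nike)
  w_2 = 0.236004·3.5414 + -0.026065·28.6445 = 0.0892  (Honeywell)
  w_3 = 0.236004·1.2799 + -0.026065·7.0786 = 0.1176  (Kellogg)
  w_4 = 0.236004·5.0465 + -0.026065·30.6421 = 0.3923  (JPMorgan)
  w_5 = 0.236004·3.2822 + -0.026065·25.6702 = 0.1055  (Unilever)
Σw_i=1.0000  μᵀw=0.1770
σ²=wᵀΣw=λ₁·μ_p+λ₂ = 0.236004·0.177 + -0.026065 = 0.015708 ≈ 0.0157


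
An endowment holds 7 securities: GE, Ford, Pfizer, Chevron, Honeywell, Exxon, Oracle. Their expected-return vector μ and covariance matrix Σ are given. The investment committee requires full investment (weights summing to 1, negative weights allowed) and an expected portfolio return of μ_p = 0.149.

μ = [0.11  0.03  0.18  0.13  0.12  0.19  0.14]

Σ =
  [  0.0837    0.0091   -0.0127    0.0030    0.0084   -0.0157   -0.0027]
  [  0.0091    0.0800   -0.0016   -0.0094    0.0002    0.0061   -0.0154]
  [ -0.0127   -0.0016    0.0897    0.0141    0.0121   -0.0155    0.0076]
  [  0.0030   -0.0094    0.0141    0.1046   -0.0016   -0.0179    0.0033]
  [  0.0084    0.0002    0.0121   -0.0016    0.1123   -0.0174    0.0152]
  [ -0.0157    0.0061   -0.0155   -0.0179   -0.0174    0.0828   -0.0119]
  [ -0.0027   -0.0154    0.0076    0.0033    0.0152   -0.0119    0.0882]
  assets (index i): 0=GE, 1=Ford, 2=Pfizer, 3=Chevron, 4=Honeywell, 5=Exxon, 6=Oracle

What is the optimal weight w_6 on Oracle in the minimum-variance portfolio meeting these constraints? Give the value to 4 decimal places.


u=Σ⁻¹μ = [2.2981  0.3850  2.4963  1.5130  1.0184  3.9711  1.8134]
v=Σ⁻¹𝟙 = [16.0747  13.3332  13.4444  12.0963  8.0372  23.0142  14.2669]
a=μᵀu=2.040947  b=𝟙ᵀu=13.495260  c=𝟙ᵀv=100.266912  D=ac−b²=22.517410
λ₁=(c·0.149−b)/D = (100.266912·0.149−13.495260)/22.517410 = 0.064151
λ₂=(a−b·0.149)/D = (2.040947−13.495260·0.149)/22.517410 = 0.001339
w* = 0.064151·u + 0.001339·v:
  w_0 = 0.064151·2.2981 + 0.001339·16.0747 = 0.1689  (GE)
  w_1 = 0.064151·0.3850 + 0.001339·13.3332 = 0.0426  (Ford)
  w_2 = 0.064151·2.4963 + 0.001339·13.4444 = 0.1781  (Pfizer)
  w_3 = 0.064151·1.5130 + 0.001339·12.0963 = 0.1133  (Chevron)
  w_4 = 0.064151·1.0184 + 0.001339·8.0372 = 0.0761  (Honeywell)
  w_5 = 0.064151·3.9711 + 0.001339·23.0142 = 0.2856  (Exxon)
  w_6 = 0.064151·1.8134 + 0.001339·14.2669 = 0.1354  (Oracle)
Σw_i=1.0000  μᵀw=0.1490
σ²=wᵀΣw=λ₁·μ_p+λ₂ = 0.064151·0.149 + 0.001339 = 0.010898 ≈ 0.0109

0.1354


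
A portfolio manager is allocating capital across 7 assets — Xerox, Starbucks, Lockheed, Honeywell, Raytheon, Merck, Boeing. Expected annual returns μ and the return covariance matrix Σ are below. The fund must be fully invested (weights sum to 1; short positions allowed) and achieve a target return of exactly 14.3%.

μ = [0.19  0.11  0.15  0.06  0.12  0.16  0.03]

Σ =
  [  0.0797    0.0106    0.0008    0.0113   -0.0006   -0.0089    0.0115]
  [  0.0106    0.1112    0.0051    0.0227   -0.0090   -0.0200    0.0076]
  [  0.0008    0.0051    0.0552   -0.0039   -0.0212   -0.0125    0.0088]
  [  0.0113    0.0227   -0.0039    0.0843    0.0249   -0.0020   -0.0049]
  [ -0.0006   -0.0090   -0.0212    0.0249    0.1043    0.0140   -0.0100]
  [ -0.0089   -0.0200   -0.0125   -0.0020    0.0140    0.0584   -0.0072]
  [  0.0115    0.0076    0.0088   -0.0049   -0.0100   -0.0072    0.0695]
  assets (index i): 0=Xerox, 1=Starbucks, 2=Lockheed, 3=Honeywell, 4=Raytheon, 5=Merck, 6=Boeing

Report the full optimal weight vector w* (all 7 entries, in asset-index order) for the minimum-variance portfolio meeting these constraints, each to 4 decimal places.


0.1535  0.1026  0.2744  0.0196  0.1155  0.2794  0.0549

u=Σ⁻¹μ = [2.6593  1.4720  4.0898  -0.2360  1.6231  4.1220  -0.0433]
v=Σ⁻¹𝟙 = [11.1769  10.2741  26.0479  6.6938  11.8769  26.9159  13.0867]
a=μᵀu=2.119498  b=𝟙ᵀu=13.686942  c=𝟙ᵀv=106.072152  D=ac−b²=37.487385
λ₁=(c·0.143−b)/D = (106.072152·0.143−13.686942)/37.487385 = 0.039517
λ₂=(a−b·0.143)/D = (2.119498−13.686942·0.143)/37.487385 = 0.004329
w* = 0.039517·u + 0.004329·v:
  w_0 = 0.039517·2.6593 + 0.004329·11.1769 = 0.1535  (Xerox)
  w_1 = 0.039517·1.4720 + 0.004329·10.2741 = 0.1026  (Starbucks)
  w_2 = 0.039517·4.0898 + 0.004329·26.0479 = 0.2744  (Lockheed)
  w_3 = 0.039517·-0.2360 + 0.004329·6.6938 = 0.0196  (Honeywell)
  w_4 = 0.039517·1.6231 + 0.004329·11.8769 = 0.1155  (Raytheon)
  w_5 = 0.039517·4.1220 + 0.004329·26.9159 = 0.2794  (Merck)
  w_6 = 0.039517·-0.0433 + 0.004329·13.0867 = 0.0549  (Boeing)
Σw_i=1.0000  μᵀw=0.1430
σ²=wᵀΣw=λ₁·μ_p+λ₂ = 0.039517·0.143 + 0.004329 = 0.009979 ≈ 0.0100


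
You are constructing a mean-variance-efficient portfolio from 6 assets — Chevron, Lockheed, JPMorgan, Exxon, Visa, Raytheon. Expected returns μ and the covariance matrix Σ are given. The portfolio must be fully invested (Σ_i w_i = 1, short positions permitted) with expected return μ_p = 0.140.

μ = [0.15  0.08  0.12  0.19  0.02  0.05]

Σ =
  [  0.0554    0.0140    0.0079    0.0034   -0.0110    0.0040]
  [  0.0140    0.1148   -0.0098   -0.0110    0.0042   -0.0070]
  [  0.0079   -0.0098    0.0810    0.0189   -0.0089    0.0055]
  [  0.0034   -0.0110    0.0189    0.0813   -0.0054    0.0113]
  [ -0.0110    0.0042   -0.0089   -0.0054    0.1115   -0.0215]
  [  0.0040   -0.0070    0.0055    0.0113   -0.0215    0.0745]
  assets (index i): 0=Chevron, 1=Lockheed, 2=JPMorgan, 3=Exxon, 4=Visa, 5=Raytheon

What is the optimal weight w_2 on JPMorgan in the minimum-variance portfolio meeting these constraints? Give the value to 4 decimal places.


0.1219

x=Σ⁻¹μ = [2.3763  0.6862  0.8827  2.1111  0.6392  0.4071]
y=Σ⁻¹𝟙 = [15.4830  9.0051  10.2924  9.2910  14.4027  15.4250]
a=μᵀx=0.951514  b=𝟙ᵀx=7.102546  c=𝟙ᵀy=73.899280  D=ac−b²=19.870066
λ₁=(c·0.140−b)/D = (73.899280·0.140−7.102546)/19.870066 = 0.163228
λ₂=(a−b·0.140)/D = (0.951514−7.102546·0.140)/19.870066 = -0.002156
w* = 0.163228·x + -0.002156·y:
  w_0 = 0.163228·2.3763 + -0.002156·15.4830 = 0.3545  (Chevron)
  w_1 = 0.163228·0.6862 + -0.002156·9.0051 = 0.0926  (Lockheed)
  w_2 = 0.163228·0.8827 + -0.002156·10.2924 = 0.1219  (JPMorgan)
  w_3 = 0.163228·2.1111 + -0.002156·9.2910 = 0.3246  (Exxon)
  w_4 = 0.163228·0.6392 + -0.002156·14.4027 = 0.0733  (Visa)
  w_5 = 0.163228·0.4071 + -0.002156·15.4250 = 0.0332  (Raytheon)
Σw_i=1.0000  μᵀw=0.1400
σ²=wᵀΣw=λ₁·μ_p+λ₂ = 0.163228·0.140 + -0.002156 = 0.020696 ≈ 0.0207


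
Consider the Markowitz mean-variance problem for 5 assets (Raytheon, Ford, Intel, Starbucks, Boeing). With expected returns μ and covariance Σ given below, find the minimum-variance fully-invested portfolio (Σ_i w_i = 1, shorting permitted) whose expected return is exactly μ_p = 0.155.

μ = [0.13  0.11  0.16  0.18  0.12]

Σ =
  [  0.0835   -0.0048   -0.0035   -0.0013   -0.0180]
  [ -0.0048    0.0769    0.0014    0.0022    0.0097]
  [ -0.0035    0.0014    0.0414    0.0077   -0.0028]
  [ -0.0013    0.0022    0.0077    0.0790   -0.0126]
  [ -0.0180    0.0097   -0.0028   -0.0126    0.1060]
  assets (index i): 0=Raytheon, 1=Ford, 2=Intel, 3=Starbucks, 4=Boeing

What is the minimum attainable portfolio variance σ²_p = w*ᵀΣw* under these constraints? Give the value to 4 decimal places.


p=Σ⁻¹μ = [2.1948  1.2157  3.7190  2.1979  1.7530]
q=Σ⁻¹𝟙 = [16.7013  11.5790  23.7659  12.4177  13.3143]
a=μᵀp=1.620057  b=𝟙ᵀp=11.080311  c=𝟙ᵀq=77.778243  D=ac−b²=3.231915
λ₁=(c·0.155−b)/D = (77.778243·0.155−11.080311)/3.231915 = 0.301777
λ₂=(a−b·0.155)/D = (1.620057−11.080311·0.155)/3.231915 = -0.030134
w* = 0.301777·p + -0.030134·q:
  w_0 = 0.301777·2.1948 + -0.030134·16.7013 = 0.1591  (Raytheon)
  w_1 = 0.301777·1.2157 + -0.030134·11.5790 = 0.0180  (Ford)
  w_2 = 0.301777·3.7190 + -0.030134·23.7659 = 0.4061  (Intel)
  w_3 = 0.301777·2.1979 + -0.030134·12.4177 = 0.2891  (Starbucks)
  w_4 = 0.301777·1.7530 + -0.030134·13.3143 = 0.1278  (Boeing)
Σw_i=1.0000  μᵀw=0.1550
σ²=wᵀΣw=λ₁·μ_p+λ₂ = 0.301777·0.155 + -0.030134 = 0.016641 ≈ 0.0166

0.0166


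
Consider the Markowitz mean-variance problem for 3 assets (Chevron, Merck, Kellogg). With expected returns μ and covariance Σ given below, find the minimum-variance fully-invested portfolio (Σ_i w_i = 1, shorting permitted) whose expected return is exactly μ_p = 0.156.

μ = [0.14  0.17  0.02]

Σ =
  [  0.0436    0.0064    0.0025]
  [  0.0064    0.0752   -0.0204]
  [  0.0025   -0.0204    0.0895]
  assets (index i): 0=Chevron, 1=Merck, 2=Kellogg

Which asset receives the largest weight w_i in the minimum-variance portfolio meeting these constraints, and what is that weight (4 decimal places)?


Chevron (0.5798)

x=Σ⁻¹μ = [2.8523  2.1925  0.6435]
y=Σ⁻¹𝟙 = [19.8582  15.4433  14.1385]
a=μᵀx=0.784909  b=𝟙ᵀx=5.688271  c=𝟙ᵀy=49.439962  D=ac−b²=6.449433
λ₁=(c·0.156−b)/D = (49.439962·0.156−5.688271)/6.449433 = 0.313882
λ₂=(a−b·0.156)/D = (0.784909−5.688271·0.156)/6.449433 = -0.015887
w* = 0.313882·x + -0.015887·y:
  w_0 = 0.313882·2.8523 + -0.015887·19.8582 = 0.5798  (Chevron)
  w_1 = 0.313882·2.1925 + -0.015887·15.4433 = 0.4428  (Merck)
  w_2 = 0.313882·0.6435 + -0.015887·14.1385 = -0.0226  (Kellogg)
Σw_i=1.0000  μᵀw=0.1560
σ²=wᵀΣw=λ₁·μ_p+λ₂ = 0.313882·0.156 + -0.015887 = 0.033079 ≈ 0.0331


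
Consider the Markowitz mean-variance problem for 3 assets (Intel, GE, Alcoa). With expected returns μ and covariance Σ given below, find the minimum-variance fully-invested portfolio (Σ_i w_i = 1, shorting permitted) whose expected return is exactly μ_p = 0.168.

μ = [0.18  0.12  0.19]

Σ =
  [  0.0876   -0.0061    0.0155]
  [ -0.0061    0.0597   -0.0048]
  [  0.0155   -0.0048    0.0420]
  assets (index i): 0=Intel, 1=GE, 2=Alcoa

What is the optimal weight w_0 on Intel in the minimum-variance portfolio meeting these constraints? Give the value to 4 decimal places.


0.1803

p=Σ⁻¹μ = [1.4743  2.5037  4.2658]
q=Σ⁻¹𝟙 = [8.7355  19.4771  22.8117]
a=μᵀp=1.376332  b=𝟙ᵀp=8.243857  c=𝟙ᵀq=51.024254  D=ac−b²=2.265142
λ₁=(c·0.168−b)/D = (51.024254·0.168−8.243857)/2.265142 = 0.144899
λ₂=(a−b·0.168)/D = (1.376332−8.243857·0.168)/2.265142 = -0.003813
w* = 0.144899·p + -0.003813·q:
  w_0 = 0.144899·1.4743 + -0.003813·8.7355 = 0.1803  (Intel)
  w_1 = 0.144899·2.5037 + -0.003813·19.4771 = 0.2885  (GE)
  w_2 = 0.144899·4.2658 + -0.003813·22.8117 = 0.5311  (Alcoa)
Σw_i=1.0000  μᵀw=0.1680
σ²=wᵀΣw=λ₁·μ_p+λ₂ = 0.144899·0.168 + -0.003813 = 0.020531 ≈ 0.0205


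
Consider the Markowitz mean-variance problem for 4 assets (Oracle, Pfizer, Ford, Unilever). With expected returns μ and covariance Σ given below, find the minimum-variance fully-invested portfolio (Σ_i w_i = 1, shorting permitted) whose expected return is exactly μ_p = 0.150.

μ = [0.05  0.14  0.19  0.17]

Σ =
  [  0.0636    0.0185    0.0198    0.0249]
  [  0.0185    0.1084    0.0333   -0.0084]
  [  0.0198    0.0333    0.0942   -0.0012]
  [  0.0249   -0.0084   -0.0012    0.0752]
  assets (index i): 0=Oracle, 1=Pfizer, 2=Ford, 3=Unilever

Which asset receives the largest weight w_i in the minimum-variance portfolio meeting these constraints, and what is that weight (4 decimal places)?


Unilever (0.3958)

x=Σ⁻¹μ = [-1.2487  1.1361  1.9139  2.8316]
y=Σ⁻¹𝟙 = [6.9384  6.8449  6.8889  11.8750]
a=μᵀx=0.941626  b=𝟙ᵀx=4.632844  c=𝟙ᵀy=32.547183  D=ac−b²=9.184038
λ₁=(c·0.150−b)/D = (32.547183·0.150−4.632844)/9.184038 = 0.027138
λ₂=(a−b·0.150)/D = (0.941626−4.632844·0.150)/9.184038 = 0.026862
w* = 0.027138·x + 0.026862·y:
  w_0 = 0.027138·-1.2487 + 0.026862·6.9384 = 0.1525  (Oracle)
  w_1 = 0.027138·1.1361 + 0.026862·6.8449 = 0.2147  (Pfizer)
  w_2 = 0.027138·1.9139 + 0.026862·6.8889 = 0.2370  (Ford)
  w_3 = 0.027138·2.8316 + 0.026862·11.8750 = 0.3958  (Unilever)
Σw_i=1.0000  μᵀw=0.1500
σ²=wᵀΣw=λ₁·μ_p+λ₂ = 0.027138·0.150 + 0.026862 = 0.030932 ≈ 0.0309


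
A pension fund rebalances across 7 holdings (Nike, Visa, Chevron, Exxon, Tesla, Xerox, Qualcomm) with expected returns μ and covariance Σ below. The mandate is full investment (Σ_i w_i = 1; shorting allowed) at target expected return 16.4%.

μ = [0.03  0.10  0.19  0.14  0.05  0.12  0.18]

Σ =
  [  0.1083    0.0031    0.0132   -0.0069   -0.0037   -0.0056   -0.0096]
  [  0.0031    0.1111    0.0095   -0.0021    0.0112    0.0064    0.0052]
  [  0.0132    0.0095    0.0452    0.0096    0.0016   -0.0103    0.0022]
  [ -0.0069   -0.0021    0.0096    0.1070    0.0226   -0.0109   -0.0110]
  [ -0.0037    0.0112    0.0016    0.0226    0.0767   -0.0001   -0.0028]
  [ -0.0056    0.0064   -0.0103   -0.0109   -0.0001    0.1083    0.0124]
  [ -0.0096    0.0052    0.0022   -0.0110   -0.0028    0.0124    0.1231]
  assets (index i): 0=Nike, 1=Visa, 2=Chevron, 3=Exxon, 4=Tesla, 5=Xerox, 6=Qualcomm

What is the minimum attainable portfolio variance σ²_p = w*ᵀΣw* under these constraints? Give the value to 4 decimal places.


p=Σ⁻¹μ = [0.0410  0.4030  4.1103  1.1909  0.2092  1.4438  1.3407]
q=Σ⁻¹𝟙 = [9.0002  5.2843  18.4060  8.1804  10.2170  11.0398  8.1245]
a=μᵀp=1.414248  b=𝟙ᵀp=8.738875  c=𝟙ᵀq=70.252246  D=ac−b²=22.986182
λ₁=(c·0.164−b)/D = (70.252246·0.164−8.738875)/22.986182 = 0.121051
λ₂=(a−b·0.164)/D = (1.414248−8.738875·0.164)/22.986182 = -0.000823
w* = 0.121051·p + -0.000823·q:
  w_0 = 0.121051·0.0410 + -0.000823·9.0002 = -0.0024  (Nike)
  w_1 = 0.121051·0.4030 + -0.000823·5.2843 = 0.0444  (Visa)
  w_2 = 0.121051·4.1103 + -0.000823·18.4060 = 0.4824  (Chevron)
  w_3 = 0.121051·1.1909 + -0.000823·8.1804 = 0.1374  (Exxon)
  w_4 = 0.121051·0.2092 + -0.000823·10.2170 = 0.0169  (Tesla)
  w_5 = 0.121051·1.4438 + -0.000823·11.0398 = 0.1657  (Xerox)
  w_6 = 0.121051·1.3407 + -0.000823·8.1245 = 0.1556  (Qualcomm)
Σw_i=1.0000  μᵀw=0.1640
σ²=wᵀΣw=λ₁·μ_p+λ₂ = 0.121051·0.164 + -0.000823 = 0.019029 ≈ 0.0190

0.0190


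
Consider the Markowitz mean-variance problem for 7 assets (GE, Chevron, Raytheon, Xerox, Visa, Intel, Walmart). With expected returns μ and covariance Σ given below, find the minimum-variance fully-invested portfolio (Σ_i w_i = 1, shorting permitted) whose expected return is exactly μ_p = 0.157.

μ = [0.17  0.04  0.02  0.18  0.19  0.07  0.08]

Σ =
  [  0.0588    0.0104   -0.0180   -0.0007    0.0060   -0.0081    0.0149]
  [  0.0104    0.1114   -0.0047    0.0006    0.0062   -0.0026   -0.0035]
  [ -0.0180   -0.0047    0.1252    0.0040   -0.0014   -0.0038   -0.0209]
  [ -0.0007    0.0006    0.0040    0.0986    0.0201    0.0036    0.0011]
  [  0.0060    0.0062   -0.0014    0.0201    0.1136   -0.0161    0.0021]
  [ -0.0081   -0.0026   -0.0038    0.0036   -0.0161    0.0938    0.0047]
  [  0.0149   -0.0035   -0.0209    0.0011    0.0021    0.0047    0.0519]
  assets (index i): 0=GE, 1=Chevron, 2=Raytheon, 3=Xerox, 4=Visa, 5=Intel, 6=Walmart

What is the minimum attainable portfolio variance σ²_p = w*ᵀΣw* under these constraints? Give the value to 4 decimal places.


p=Σ⁻¹μ = [2.9301  0.0820  0.7222  1.4766  1.4128  1.1765  0.8016]
q=Σ⁻¹𝟙 = [15.9964  8.5082  14.0691  7.3459  7.8460  12.9474  19.2691]
a=μᵀp=1.196561  b=𝟙ᵀp=8.601941  c=𝟙ᵀq=85.982055  D=ac−b²=28.889378
λ₁=(c·0.157−b)/D = (85.982055·0.157−8.601941)/28.889378 = 0.169517
λ₂=(a−b·0.157)/D = (1.196561−8.601941·0.157)/28.889378 = -0.005329
w* = 0.169517·p + -0.005329·q:
  w_0 = 0.169517·2.9301 + -0.005329·15.9964 = 0.4115  (GE)
  w_1 = 0.169517·0.0820 + -0.005329·8.5082 = -0.0314  (Chevron)
  w_2 = 0.169517·0.7222 + -0.005329·14.0691 = 0.0475  (Raytheon)
  w_3 = 0.169517·1.4766 + -0.005329·7.3459 = 0.2112  (Xerox)
  w_4 = 0.169517·1.4128 + -0.005329·7.8460 = 0.1977  (Visa)
  w_5 = 0.169517·1.1765 + -0.005329·12.9474 = 0.1304  (Intel)
  w_6 = 0.169517·0.8016 + -0.005329·19.2691 = 0.0332  (Walmart)
Σw_i=1.0000  μᵀw=0.1570
σ²=wᵀΣw=λ₁·μ_p+λ₂ = 0.169517·0.157 + -0.005329 = 0.021285 ≈ 0.0213

0.0213


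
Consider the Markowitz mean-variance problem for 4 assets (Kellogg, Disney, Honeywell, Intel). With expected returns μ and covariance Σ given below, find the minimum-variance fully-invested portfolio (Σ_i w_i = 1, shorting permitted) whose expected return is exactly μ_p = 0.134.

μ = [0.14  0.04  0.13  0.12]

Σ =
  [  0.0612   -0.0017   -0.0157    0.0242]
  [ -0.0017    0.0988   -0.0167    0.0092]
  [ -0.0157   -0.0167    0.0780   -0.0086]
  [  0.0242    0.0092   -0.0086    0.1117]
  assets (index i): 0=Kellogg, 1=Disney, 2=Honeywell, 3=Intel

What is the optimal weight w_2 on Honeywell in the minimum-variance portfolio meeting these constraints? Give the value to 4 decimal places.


g=Σ⁻¹μ = [2.6965  0.8084  2.4500  0.6122]
h=Σ⁻¹𝟙 = [19.8939  13.4134  20.2587  5.0975]
a=μᵀg=0.801800  b=𝟙ᵀg=6.567001  c=𝟙ᵀh=58.663400  D=ac−b²=3.910815
λ₁=(c·0.134−b)/D = (58.663400·0.134−6.567001)/3.910815 = 0.330850
λ₂=(a−b·0.134)/D = (0.801800−6.567001·0.134)/3.910815 = -0.019990
w* = 0.330850·g + -0.019990·h:
  w_0 = 0.330850·2.6965 + -0.019990·19.8939 = 0.4944  (Kellogg)
  w_1 = 0.330850·0.8084 + -0.019990·13.4134 = -0.0007  (Disney)
  w_2 = 0.330850·2.4500 + -0.019990·20.2587 = 0.4056  (Honeywell)
  w_3 = 0.330850·0.6122 + -0.019990·5.0975 = 0.1006  (Intel)
Σw_i=1.0000  μᵀw=0.1340
σ²=wᵀΣw=λ₁·μ_p+λ₂ = 0.330850·0.134 + -0.019990 = 0.024344 ≈ 0.0243

0.4056


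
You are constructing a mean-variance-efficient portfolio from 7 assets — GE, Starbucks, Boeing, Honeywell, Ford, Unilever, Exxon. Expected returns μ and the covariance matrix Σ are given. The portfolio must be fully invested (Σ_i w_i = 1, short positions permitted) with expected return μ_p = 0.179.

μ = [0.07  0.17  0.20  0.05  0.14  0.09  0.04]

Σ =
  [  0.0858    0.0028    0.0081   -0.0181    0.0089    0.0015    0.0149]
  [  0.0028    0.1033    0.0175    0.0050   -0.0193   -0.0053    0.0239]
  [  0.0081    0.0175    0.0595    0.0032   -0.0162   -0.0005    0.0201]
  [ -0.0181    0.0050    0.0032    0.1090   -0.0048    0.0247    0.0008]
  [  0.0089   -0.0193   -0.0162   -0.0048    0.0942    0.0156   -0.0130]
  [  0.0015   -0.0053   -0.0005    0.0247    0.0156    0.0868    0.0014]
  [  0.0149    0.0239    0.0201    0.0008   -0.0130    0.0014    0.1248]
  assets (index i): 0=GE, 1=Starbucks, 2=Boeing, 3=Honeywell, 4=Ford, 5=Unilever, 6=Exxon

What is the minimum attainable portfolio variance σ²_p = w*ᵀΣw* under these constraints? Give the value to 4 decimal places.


0.0236

u=Σ⁻¹μ = [0.3050  1.5547  3.5885  0.2827  2.2460  0.6690  -0.3669]
v=Σ⁻¹𝟙 = [9.5729  8.4378  14.9813  8.9702  13.9150  6.8364  4.1564]
a=μᵀu=1.377447  b=𝟙ᵀu=8.278935  c=𝟙ᵀv=66.870014  D=ac−b²=23.569126
λ₁=(c·0.179−b)/D = (66.870014·0.179−8.278935)/23.569126 = 0.156595
λ₂=(a−b·0.179)/D = (1.377447−8.278935·0.179)/23.569126 = -0.004433
w* = 0.156595·u + -0.004433·v:
  w_0 = 0.156595·0.3050 + -0.004433·9.5729 = 0.0053  (GE)
  w_1 = 0.156595·1.5547 + -0.004433·8.4378 = 0.2060  (Starbucks)
  w_2 = 0.156595·3.5885 + -0.004433·14.9813 = 0.4955  (Boeing)
  w_3 = 0.156595·0.2827 + -0.004433·8.9702 = 0.0045  (Honeywell)
  w_4 = 0.156595·2.2460 + -0.004433·13.9150 = 0.2900  (Ford)
  w_5 = 0.156595·0.6690 + -0.004433·6.8364 = 0.0745  (Unilever)
  w_6 = 0.156595·-0.3669 + -0.004433·4.1564 = -0.0759  (Exxon)
Σw_i=1.0000  μᵀw=0.1790
σ²=wᵀΣw=λ₁·μ_p+λ₂ = 0.156595·0.179 + -0.004433 = 0.023597 ≈ 0.0236


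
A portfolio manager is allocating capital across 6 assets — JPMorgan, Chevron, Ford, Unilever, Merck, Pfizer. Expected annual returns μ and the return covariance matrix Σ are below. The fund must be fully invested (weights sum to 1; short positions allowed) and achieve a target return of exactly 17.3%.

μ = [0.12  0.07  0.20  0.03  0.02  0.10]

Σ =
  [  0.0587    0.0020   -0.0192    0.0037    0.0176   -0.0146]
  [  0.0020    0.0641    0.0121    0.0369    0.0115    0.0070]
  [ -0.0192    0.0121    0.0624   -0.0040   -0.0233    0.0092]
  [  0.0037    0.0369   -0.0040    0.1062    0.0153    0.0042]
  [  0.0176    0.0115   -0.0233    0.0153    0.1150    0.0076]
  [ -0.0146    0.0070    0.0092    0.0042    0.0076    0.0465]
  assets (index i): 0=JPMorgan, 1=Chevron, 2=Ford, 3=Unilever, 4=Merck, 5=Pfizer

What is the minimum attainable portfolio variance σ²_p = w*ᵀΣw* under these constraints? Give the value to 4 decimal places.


0.0221

p=Σ⁻¹μ = [3.9781  -0.3096  4.2238  0.2743  0.2471  2.5453]
q=Σ⁻¹𝟙 = [28.1598  2.8272  23.4747  6.4749  6.4357  23.6402]
a=μᵀp=1.568157  b=𝟙ᵀp=10.959002  c=𝟙ᵀq=91.012464  D=ac−b²=22.622068
λ₁=(c·0.173−b)/D = (91.012464·0.173−10.959002)/22.622068 = 0.211570
λ₂=(a−b·0.173)/D = (1.568157−10.959002·0.173)/22.622068 = -0.014488
w* = 0.211570·p + -0.014488·q:
  w_0 = 0.211570·3.9781 + -0.014488·28.1598 = 0.4337  (JPMorgan)
  w_1 = 0.211570·-0.3096 + -0.014488·2.8272 = -0.1065  (Chevron)
  w_2 = 0.211570·4.2238 + -0.014488·23.4747 = 0.5535  (Ford)
  w_3 = 0.211570·0.2743 + -0.014488·6.4749 = -0.0358  (Unilever)
  w_4 = 0.211570·0.2471 + -0.014488·6.4357 = -0.0410  (Merck)
  w_5 = 0.211570·2.5453 + -0.014488·23.6402 = 0.1960  (Pfizer)
Σw_i=1.0000  μᵀw=0.1730
σ²=wᵀΣw=λ₁·μ_p+λ₂ = 0.211570·0.173 + -0.014488 = 0.022114 ≈ 0.0221


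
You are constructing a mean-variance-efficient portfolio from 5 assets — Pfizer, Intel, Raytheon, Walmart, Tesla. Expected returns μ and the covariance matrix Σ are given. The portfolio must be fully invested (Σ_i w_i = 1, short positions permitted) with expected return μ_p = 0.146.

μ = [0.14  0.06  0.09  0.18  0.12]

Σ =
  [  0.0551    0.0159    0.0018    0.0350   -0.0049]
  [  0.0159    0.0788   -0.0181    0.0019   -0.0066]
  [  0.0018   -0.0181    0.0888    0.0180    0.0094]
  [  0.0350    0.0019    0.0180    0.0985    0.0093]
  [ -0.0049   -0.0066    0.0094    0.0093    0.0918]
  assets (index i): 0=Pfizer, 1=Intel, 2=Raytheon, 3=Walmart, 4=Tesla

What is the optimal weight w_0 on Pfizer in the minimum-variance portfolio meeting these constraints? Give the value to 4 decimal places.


0.4268

p=Σ⁻¹μ = [1.8828  0.6502  0.7936  0.8796  1.2841]
q=Σ⁻¹𝟙 = [13.7148  13.6262  12.2275  1.7263  11.1780]
a=μᵀp=0.686438  b=𝟙ᵀp=5.490218  c=𝟙ᵀq=52.472850  D=ac−b²=5.876878
λ₁=(c·0.146−b)/D = (52.472850·0.146−5.490218)/5.876878 = 0.369383
λ₂=(a−b·0.146)/D = (0.686438−5.490218·0.146)/5.876878 = -0.019591
w* = 0.369383·p + -0.019591·q:
  w_0 = 0.369383·1.8828 + -0.019591·13.7148 = 0.4268  (Pfizer)
  w_1 = 0.369383·0.6502 + -0.019591·13.6262 = -0.0268  (Intel)
  w_2 = 0.369383·0.7936 + -0.019591·12.2275 = 0.0536  (Raytheon)
  w_3 = 0.369383·0.8796 + -0.019591·1.7263 = 0.2911  (Walmart)
  w_4 = 0.369383·1.2841 + -0.019591·11.1780 = 0.2553  (Tesla)
Σw_i=1.0000  μᵀw=0.1460
σ²=wᵀΣw=λ₁·μ_p+λ₂ = 0.369383·0.146 + -0.019591 = 0.034339 ≈ 0.0343


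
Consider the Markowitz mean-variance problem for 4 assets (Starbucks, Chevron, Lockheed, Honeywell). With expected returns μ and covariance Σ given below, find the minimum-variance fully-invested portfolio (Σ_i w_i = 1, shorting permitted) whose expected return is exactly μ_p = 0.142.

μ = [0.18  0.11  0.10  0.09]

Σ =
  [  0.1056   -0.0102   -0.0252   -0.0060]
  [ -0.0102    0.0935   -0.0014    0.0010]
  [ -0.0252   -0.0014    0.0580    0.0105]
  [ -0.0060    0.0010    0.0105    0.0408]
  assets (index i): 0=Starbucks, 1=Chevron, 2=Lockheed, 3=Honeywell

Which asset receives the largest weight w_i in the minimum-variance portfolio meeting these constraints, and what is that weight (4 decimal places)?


Starbucks (0.5048)

g=Σ⁻¹μ = [2.5578  1.4731  2.5279  1.8954]
h=Σ⁻¹𝟙 = [16.9207  12.6287  21.0470  21.2721]
a=μᵀg=1.045806  b=𝟙ᵀg=8.454081  c=𝟙ᵀh=71.868563  D=ac−b²=3.689119
λ₁=(c·0.142−b)/D = (71.868563·0.142−8.454081)/3.689119 = 0.474708
λ₂=(a−b·0.142)/D = (1.045806−8.454081·0.142)/3.689119 = -0.041927
w* = 0.474708·g + -0.041927·h:
  w_0 = 0.474708·2.5578 + -0.041927·16.9207 = 0.5048  (Starbucks)
  w_1 = 0.474708·1.4731 + -0.041927·12.6287 = 0.1698  (Chevron)
  w_2 = 0.474708·2.5279 + -0.041927·21.0470 = 0.3176  (Lockheed)
  w_3 = 0.474708·1.8954 + -0.041927·21.2721 = 0.0079  (Honeywell)
Σw_i=1.0000  μᵀw=0.1420
σ²=wᵀΣw=λ₁·μ_p+λ₂ = 0.474708·0.142 + -0.041927 = 0.025482 ≈ 0.0255


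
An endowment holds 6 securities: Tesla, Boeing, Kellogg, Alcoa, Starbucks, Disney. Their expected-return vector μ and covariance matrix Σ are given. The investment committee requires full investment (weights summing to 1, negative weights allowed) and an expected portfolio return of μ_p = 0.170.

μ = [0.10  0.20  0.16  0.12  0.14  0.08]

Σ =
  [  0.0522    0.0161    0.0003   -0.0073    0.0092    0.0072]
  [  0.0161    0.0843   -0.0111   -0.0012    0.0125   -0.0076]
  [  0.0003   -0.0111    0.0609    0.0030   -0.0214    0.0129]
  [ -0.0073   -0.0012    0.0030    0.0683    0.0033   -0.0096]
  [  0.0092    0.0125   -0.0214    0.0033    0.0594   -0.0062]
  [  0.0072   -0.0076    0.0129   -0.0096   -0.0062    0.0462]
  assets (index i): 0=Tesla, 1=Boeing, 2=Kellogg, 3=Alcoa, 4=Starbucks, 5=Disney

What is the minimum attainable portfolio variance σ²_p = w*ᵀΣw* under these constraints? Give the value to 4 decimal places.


u=Σ⁻¹μ = [0.5745  2.4702  3.7189  1.7994  3.1769  1.8103]
v=Σ⁻¹𝟙 = [10.9955  11.5491  20.3649  17.2670  21.4392  22.6101]
a=μᵀu=1.952021  b=𝟙ᵀu=13.550098  c=𝟙ᵀv=104.225843  D=ac−b²=19.845917
λ₁=(c·0.170−b)/D = (104.225843·0.170−13.550098)/19.845917 = 0.210033
λ₂=(a−b·0.170)/D = (1.952021−13.550098·0.170)/19.845917 = -0.017711
w* = 0.210033·u + -0.017711·v:
  w_0 = 0.210033·0.5745 + -0.017711·10.9955 = -0.0741  (Tesla)
  w_1 = 0.210033·2.4702 + -0.017711·11.5491 = 0.3143  (Boeing)
  w_2 = 0.210033·3.7189 + -0.017711·20.3649 = 0.4204  (Kellogg)
  w_3 = 0.210033·1.7994 + -0.017711·17.2670 = 0.0721  (Alcoa)
  w_4 = 0.210033·3.1769 + -0.017711·21.4392 = 0.2875  (Starbucks)
  w_5 = 0.210033·1.8103 + -0.017711·22.6101 = -0.0202  (Disney)
Σw_i=1.0000  μᵀw=0.1700
σ²=wᵀΣw=λ₁·μ_p+λ₂ = 0.210033·0.170 + -0.017711 = 0.017994 ≈ 0.0180

0.0180
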